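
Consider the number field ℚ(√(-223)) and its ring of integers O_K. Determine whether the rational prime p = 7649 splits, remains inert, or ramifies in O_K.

d = -223 ≡ 1 (mod 4), so O_K = ℤ[(1+√-223)/2] and disc(K) = d = -223.
Since gcd(7649, -223) = 1 the prime 7649 does not ramify.
Legendre symbol by Euler's criterion: (-223/7649) ≡ (-223)^3824 ≡ 7648 (mod 7649), i.e. (-223/7649) = -1.
(-223/7649) = -1, so 7649 is inert.

7649 remains inert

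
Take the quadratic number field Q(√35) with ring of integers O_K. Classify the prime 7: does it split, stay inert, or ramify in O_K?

7 is ramified

35 mod 4 = 3, hence disc K = 4·35 = 140 and O_K = ℤ[√35].
7 divides disc(K) = 140, so 7 ramifies.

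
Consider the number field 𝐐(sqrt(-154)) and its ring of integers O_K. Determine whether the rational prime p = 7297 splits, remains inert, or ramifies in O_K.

Since -154 ≢ 1 mod 4, the ring of integers is ℤ[√-154] with discriminant 4·(-154) = -616.
disc(K) = -616 is not divisible by 7297; 7297 is unramified.
Compute (-154/7297) via Euler: 7143^((7297-1)/2) mod 7297 = 7296, so (-154/7297) = -1.
Legendre symbol -1 ⇒ 7297 is inert.

p is inert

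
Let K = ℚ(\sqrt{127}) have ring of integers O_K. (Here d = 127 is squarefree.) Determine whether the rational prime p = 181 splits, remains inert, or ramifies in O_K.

d = 127 ≡ 3 (mod 4), so O_K = ℤ[√127] and disc(K) = 4d = 508.
Since gcd(181, 508) = 1 the prime 181 does not ramify.
Euler's criterion: 127^90 mod 181 = 180. Thus (127|181) = -1.
d is a non-residue mod p, hence 181 remains inert in O_K.

inert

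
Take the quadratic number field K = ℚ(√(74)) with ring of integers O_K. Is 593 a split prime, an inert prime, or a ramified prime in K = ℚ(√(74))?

74 mod 4 = 2, hence disc K = 4·74 = 296 and O_K = ℤ[√74].
Since gcd(593, 296) = 1 the prime 593 does not ramify.
Compute (74/593) via Euler: 74^((593-1)/2) mod 593 = 1, so (74/593) = 1.
d is a quadratic residue mod p, hence 593 splits in O_K.

p splits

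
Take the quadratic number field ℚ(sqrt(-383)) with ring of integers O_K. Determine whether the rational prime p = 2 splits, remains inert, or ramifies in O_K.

Since -383 ≡ 1 mod 4, the ring of integers is ℤ[(1+√-383)/2] with discriminant -383.
disc(K) = -383 is not divisible by 2; 2 is unramified.
Checking d mod 8: -383 ≡ 1. Hence 2 is split in O_K.

split — (2) = 𝔭₁𝔭₂ with 𝔭₁ ≠ 𝔭₂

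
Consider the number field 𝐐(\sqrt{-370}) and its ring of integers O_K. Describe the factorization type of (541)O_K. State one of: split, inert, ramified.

Since -370 ≢ 1 mod 4, the ring of integers is ℤ[√-370] with discriminant 4·(-370) = -1480.
541 ∤ -1480, so 541 is unramified.
Euler's criterion: (-370)^270 mod 541 = 1. Thus (-370|541) = 1.
Legendre symbol 1 ⇒ 541 is split.

541 splits in O_K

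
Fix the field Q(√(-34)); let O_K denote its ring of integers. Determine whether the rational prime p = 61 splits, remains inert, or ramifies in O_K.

split

Since -34 ≢ 1 mod 4, the ring of integers is ℤ[√-34] with discriminant 4·(-34) = -136.
Since gcd(61, -136) = 1 the prime 61 does not ramify.
(-34/61) = 27^30 mod 61 = 1, giving Legendre symbol 1.
Legendre symbol 1 ⇒ 61 is split.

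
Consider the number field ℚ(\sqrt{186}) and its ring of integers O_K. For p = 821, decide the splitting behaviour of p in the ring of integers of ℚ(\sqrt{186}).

Since 186 ≢ 1 mod 4, the ring of integers is ℤ[√186] with discriminant 4·186 = 744.
disc(K) = 744 is not divisible by 821; 821 is unramified.
(186/821) = 186^410 mod 821 = 820, giving Legendre symbol -1.
d is a non-residue mod p, hence 821 remains inert in O_K.

821 remains inert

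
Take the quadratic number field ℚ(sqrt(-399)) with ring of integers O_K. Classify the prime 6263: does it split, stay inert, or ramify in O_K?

Since -399 ≡ 1 mod 4, the ring of integers is ℤ[(1+√-399)/2] with discriminant -399.
disc(K) = -399 is not divisible by 6263; 6263 is unramified.
Legendre symbol by Euler's criterion: (-399/6263) ≡ (-399)^3131 ≡ 6262 (mod 6263), i.e. (-399/6263) = -1.
Legendre symbol -1 ⇒ 6263 is inert.

6263 remains inert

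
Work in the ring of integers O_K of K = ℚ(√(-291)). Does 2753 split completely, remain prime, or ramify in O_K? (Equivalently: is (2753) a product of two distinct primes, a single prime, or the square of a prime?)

Since -291 ≡ 1 mod 4, the ring of integers is ℤ[(1+√-291)/2] with discriminant -291.
Since gcd(2753, -291) = 1 the prime 2753 does not ramify.
Compute (-291/2753) via Euler: 2462^((2753-1)/2) mod 2753 = 1, so (-291/2753) = 1.
d is a quadratic residue mod p, hence 2753 splits in O_K.

2753 splits in O_K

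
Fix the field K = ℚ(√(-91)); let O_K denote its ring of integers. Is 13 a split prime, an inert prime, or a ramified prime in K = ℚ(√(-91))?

Since -91 ≡ 1 mod 4, the ring of integers is ℤ[(1+√-91)/2] with discriminant -91.
13 divides disc(K) = -91, so 13 ramifies.

ramified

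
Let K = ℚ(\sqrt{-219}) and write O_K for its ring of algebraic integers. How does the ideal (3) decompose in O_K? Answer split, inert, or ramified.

ramifies in O_K

-219 mod 4 = 1, hence disc K = -219 and O_K = ℤ[(1+√-219)/2].
disc(K) = -219 = 3·(-73), so p = 3 is ramified.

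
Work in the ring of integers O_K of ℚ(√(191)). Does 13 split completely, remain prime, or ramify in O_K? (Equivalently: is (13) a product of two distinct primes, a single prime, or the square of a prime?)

Since 191 ≢ 1 mod 4, the ring of integers is ℤ[√191] with discriminant 4·191 = 764.
Since gcd(13, 764) = 1 the prime 13 does not ramify.
(191/13) = 9^6 mod 13 = 1, giving Legendre symbol 1.
d is a quadratic residue mod p, hence 13 splits in O_K.

13 splits in O_K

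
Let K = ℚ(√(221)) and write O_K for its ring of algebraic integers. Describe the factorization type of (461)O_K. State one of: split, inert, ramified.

461 remains inert

221 mod 4 = 1, hence disc K = 221 and O_K = ℤ[(1+√221)/2].
Since gcd(461, 221) = 1 the prime 461 does not ramify.
Legendre symbol by Euler's criterion: (221/461) ≡ 221^230 ≡ 460 (mod 461), i.e. (221/461) = -1.
d is a non-residue mod p, hence 461 remains inert in O_K.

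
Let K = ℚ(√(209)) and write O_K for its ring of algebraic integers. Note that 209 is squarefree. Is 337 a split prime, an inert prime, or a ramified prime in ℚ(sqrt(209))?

p splits

d = 209 ≡ 1 (mod 4), so O_K = ℤ[(1+√209)/2] and disc(K) = d = 209.
337 ∤ 209, so 337 is unramified.
(209/337) = 209^168 mod 337 = 1, giving Legendre symbol 1.
d is a quadratic residue mod p, hence 337 splits in O_K.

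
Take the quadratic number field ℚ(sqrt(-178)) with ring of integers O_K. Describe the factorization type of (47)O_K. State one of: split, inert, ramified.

d = -178 ≡ 2 (mod 4), so O_K = ℤ[√-178] and disc(K) = 4d = -712.
47 ∤ -712, so 47 is unramified.
Legendre symbol by Euler's criterion: (-178/47) ≡ (-178)^23 ≡ 46 (mod 47), i.e. (-178/47) = -1.
Legendre symbol -1 ⇒ 47 is inert.

remains prime (inert)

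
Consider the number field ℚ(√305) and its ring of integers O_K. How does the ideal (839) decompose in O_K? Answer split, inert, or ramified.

split

d = 305 ≡ 1 (mod 4), so O_K = ℤ[(1+√305)/2] and disc(K) = d = 305.
Since gcd(839, 305) = 1 the prime 839 does not ramify.
Legendre symbol by Euler's criterion: (305/839) ≡ 305^419 ≡ 1 (mod 839), i.e. (305/839) = 1.
(305/839) = 1, so 839 splits.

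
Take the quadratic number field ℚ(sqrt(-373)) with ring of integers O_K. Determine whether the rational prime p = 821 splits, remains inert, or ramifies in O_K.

-373 mod 4 = 3, hence disc K = 4·(-373) = -1492 and O_K = ℤ[√-373].
disc(K) = -1492 is not divisible by 821; 821 is unramified.
(-373/821) = 448^410 mod 821 = 1, giving Legendre symbol 1.
(-373/821) = 1, so 821 splits.

p splits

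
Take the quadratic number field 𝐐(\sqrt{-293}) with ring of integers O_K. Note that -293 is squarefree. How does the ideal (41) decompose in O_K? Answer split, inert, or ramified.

Since -293 ≢ 1 mod 4, the ring of integers is ℤ[√-293] with discriminant 4·(-293) = -1172.
41 ∤ -1172, so 41 is unramified.
(-293/41) = 35^20 mod 41 = 40, giving Legendre symbol -1.
d is a non-residue mod p, hence 41 remains inert in O_K.

inert — (41) stays prime in O_K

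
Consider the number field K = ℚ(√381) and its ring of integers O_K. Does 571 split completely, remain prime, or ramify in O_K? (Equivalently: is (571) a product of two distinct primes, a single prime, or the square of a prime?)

381 mod 4 = 1, hence disc K = 381 and O_K = ℤ[(1+√381)/2].
Since gcd(571, 381) = 1 the prime 571 does not ramify.
Compute (381/571) via Euler: 381^((571-1)/2) mod 571 = 570, so (381/571) = -1.
d is a non-residue mod p, hence 571 remains inert in O_K.

p is inert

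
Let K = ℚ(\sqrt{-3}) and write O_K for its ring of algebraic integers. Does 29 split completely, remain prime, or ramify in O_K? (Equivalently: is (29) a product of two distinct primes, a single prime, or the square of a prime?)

d = -3 ≡ 1 (mod 4), so O_K = ℤ[(1+√-3)/2] and disc(K) = d = -3.
29 ∤ -3, so 29 is unramified.
Euler's criterion: (-3)^14 mod 29 = 28. Thus (-3|29) = -1.
d is a non-residue mod p, hence 29 remains inert in O_K.

p is inert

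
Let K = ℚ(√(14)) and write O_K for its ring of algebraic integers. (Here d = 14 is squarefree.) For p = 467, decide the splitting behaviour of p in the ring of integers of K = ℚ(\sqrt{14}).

inert — (467) stays prime in O_K

Since 14 ≢ 1 mod 4, the ring of integers is ℤ[√14] with discriminant 4·14 = 56.
disc(K) = 56 is not divisible by 467; 467 is unramified.
Euler's criterion: 14^233 mod 467 = 466. Thus (14|467) = -1.
Legendre symbol -1 ⇒ 467 is inert.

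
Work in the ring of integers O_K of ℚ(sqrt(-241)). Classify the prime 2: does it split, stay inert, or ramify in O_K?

Since -241 ≢ 1 mod 4, the ring of integers is ℤ[√-241] with discriminant 4·(-241) = -964.
2 divides disc(K) = -964, so 2 ramifies.

p ramifies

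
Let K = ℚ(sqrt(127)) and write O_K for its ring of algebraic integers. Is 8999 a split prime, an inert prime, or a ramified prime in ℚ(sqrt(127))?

127 mod 4 = 3, hence disc K = 4·127 = 508 and O_K = ℤ[√127].
8999 ∤ 508, so 8999 is unramified.
(127/8999) = 127^4499 mod 8999 = 1, giving Legendre symbol 1.
d is a quadratic residue mod p, hence 8999 splits in O_K.

8999 splits in O_K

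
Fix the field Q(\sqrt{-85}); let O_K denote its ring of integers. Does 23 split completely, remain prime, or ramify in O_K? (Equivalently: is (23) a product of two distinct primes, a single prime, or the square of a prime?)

23 remains inert

d = -85 ≡ 3 (mod 4), so O_K = ℤ[√-85] and disc(K) = 4d = -340.
23 ∤ -340, so 23 is unramified.
(-85/23) = 7^11 mod 23 = 22, giving Legendre symbol -1.
Legendre symbol -1 ⇒ 23 is inert.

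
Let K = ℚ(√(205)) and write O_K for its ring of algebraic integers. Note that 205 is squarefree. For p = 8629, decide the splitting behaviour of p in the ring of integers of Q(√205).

d = 205 ≡ 1 (mod 4), so O_K = ℤ[(1+√205)/2] and disc(K) = d = 205.
disc(K) = 205 is not divisible by 8629; 8629 is unramified.
Euler's criterion: 205^4314 mod 8629 = 8628. Thus (205|8629) = -1.
(205/8629) = -1, so 8629 is inert.

p is inert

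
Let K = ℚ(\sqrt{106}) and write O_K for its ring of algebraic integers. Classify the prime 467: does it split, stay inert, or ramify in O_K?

inert

106 mod 4 = 2, hence disc K = 4·106 = 424 and O_K = ℤ[√106].
disc(K) = 424 is not divisible by 467; 467 is unramified.
Euler's criterion: 106^233 mod 467 = 466. Thus (106|467) = -1.
Legendre symbol -1 ⇒ 467 is inert.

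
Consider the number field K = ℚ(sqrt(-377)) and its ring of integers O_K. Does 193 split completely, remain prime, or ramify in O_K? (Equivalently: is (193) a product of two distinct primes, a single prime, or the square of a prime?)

-377 mod 4 = 3, hence disc K = 4·(-377) = -1508 and O_K = ℤ[√-377].
193 ∤ -1508, so 193 is unramified.
(-377/193) = 9^96 mod 193 = 1, giving Legendre symbol 1.
Legendre symbol 1 ⇒ 193 is split.

splits completely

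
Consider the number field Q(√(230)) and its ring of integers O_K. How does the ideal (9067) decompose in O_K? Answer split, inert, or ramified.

230 mod 4 = 2, hence disc K = 4·230 = 920 and O_K = ℤ[√230].
9067 ∤ 920, so 9067 is unramified.
(230/9067) = 230^4533 mod 9067 = 1, giving Legendre symbol 1.
d is a quadratic residue mod p, hence 9067 splits in O_K.

split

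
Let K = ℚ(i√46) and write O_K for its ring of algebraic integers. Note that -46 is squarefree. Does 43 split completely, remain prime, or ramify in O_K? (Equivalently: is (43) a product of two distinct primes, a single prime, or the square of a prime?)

p splits

-46 mod 4 = 2, hence disc K = 4·(-46) = -184 and O_K = ℤ[√-46].
disc(K) = -184 is not divisible by 43; 43 is unramified.
Legendre symbol by Euler's criterion: (-46/43) ≡ (-46)^21 ≡ 1 (mod 43), i.e. (-46/43) = 1.
Legendre symbol 1 ⇒ 43 is split.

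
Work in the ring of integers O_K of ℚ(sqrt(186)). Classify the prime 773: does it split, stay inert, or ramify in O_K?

inert — (773) stays prime in O_K

Since 186 ≢ 1 mod 4, the ring of integers is ℤ[√186] with discriminant 4·186 = 744.
773 ∤ 744, so 773 is unramified.
Compute (186/773) via Euler: 186^((773-1)/2) mod 773 = 772, so (186/773) = -1.
d is a non-residue mod p, hence 773 remains inert in O_K.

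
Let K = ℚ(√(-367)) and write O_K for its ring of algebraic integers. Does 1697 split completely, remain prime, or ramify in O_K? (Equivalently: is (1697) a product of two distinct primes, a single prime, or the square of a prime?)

d = -367 ≡ 1 (mod 4), so O_K = ℤ[(1+√-367)/2] and disc(K) = d = -367.
1697 ∤ -367, so 1697 is unramified.
Legendre symbol by Euler's criterion: (-367/1697) ≡ (-367)^848 ≡ 1 (mod 1697), i.e. (-367/1697) = 1.
Legendre symbol 1 ⇒ 1697 is split.

1697 splits in O_K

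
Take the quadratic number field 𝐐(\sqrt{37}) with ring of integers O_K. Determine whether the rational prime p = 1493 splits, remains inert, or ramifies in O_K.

p is inert

d = 37 ≡ 1 (mod 4), so O_K = ℤ[(1+√37)/2] and disc(K) = d = 37.
disc(K) = 37 is not divisible by 1493; 1493 is unramified.
Euler's criterion: 37^746 mod 1493 = 1492. Thus (37|1493) = -1.
Legendre symbol -1 ⇒ 1493 is inert.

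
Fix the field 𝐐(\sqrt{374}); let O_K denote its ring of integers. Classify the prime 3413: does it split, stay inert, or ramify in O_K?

remains prime (inert)

374 mod 4 = 2, hence disc K = 4·374 = 1496 and O_K = ℤ[√374].
3413 ∤ 1496, so 3413 is unramified.
Compute (374/3413) via Euler: 374^((3413-1)/2) mod 3413 = 3412, so (374/3413) = -1.
d is a non-residue mod p, hence 3413 remains inert in O_K.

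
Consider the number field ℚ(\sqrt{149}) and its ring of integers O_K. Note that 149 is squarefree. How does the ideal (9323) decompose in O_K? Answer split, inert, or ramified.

9323 splits in O_K

d = 149 ≡ 1 (mod 4), so O_K = ℤ[(1+√149)/2] and disc(K) = d = 149.
9323 ∤ 149, so 9323 is unramified.
Compute (149/9323) via Euler: 149^((9323-1)/2) mod 9323 = 1, so (149/9323) = 1.
d is a quadratic residue mod p, hence 9323 splits in O_K.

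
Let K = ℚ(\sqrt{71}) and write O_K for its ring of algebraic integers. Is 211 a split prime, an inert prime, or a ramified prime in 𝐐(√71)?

d = 71 ≡ 3 (mod 4), so O_K = ℤ[√71] and disc(K) = 4d = 284.
Since gcd(211, 284) = 1 the prime 211 does not ramify.
(71/211) = 71^105 mod 211 = 1, giving Legendre symbol 1.
d is a quadratic residue mod p, hence 211 splits in O_K.

p splits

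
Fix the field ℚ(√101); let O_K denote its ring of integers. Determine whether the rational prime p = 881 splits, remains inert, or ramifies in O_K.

inert

101 mod 4 = 1, hence disc K = 101 and O_K = ℤ[(1+√101)/2].
Since gcd(881, 101) = 1 the prime 881 does not ramify.
Compute (101/881) via Euler: 101^((881-1)/2) mod 881 = 880, so (101/881) = -1.
Legendre symbol -1 ⇒ 881 is inert.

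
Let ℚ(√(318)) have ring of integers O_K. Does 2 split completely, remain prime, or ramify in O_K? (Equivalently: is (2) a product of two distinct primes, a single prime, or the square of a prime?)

ramified

d = 318 ≡ 2 (mod 4), so O_K = ℤ[√318] and disc(K) = 4d = 1272.
2 divides disc(K) = 1272, so 2 ramifies.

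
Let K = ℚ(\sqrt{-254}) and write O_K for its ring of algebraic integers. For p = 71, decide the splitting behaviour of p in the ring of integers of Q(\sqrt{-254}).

71 splits in O_K

d = -254 ≡ 2 (mod 4), so O_K = ℤ[√-254] and disc(K) = 4d = -1016.
disc(K) = -1016 is not divisible by 71; 71 is unramified.
Legendre symbol by Euler's criterion: (-254/71) ≡ (-254)^35 ≡ 1 (mod 71), i.e. (-254/71) = 1.
(-254/71) = 1, so 71 splits.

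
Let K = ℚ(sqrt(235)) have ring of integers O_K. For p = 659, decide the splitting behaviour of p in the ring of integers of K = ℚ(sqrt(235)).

inert

d = 235 ≡ 3 (mod 4), so O_K = ℤ[√235] and disc(K) = 4d = 940.
659 ∤ 940, so 659 is unramified.
Legendre symbol by Euler's criterion: (235/659) ≡ 235^329 ≡ 658 (mod 659), i.e. (235/659) = -1.
d is a non-residue mod p, hence 659 remains inert in O_K.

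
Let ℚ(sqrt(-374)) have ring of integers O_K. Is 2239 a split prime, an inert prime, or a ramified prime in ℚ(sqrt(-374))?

-374 mod 4 = 2, hence disc K = 4·(-374) = -1496 and O_K = ℤ[√-374].
disc(K) = -1496 is not divisible by 2239; 2239 is unramified.
(-374/2239) = 1865^1119 mod 2239 = 1, giving Legendre symbol 1.
(-374/2239) = 1, so 2239 splits.

split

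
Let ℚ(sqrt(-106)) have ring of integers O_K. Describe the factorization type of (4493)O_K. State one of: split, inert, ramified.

-106 mod 4 = 2, hence disc K = 4·(-106) = -424 and O_K = ℤ[√-106].
disc(K) = -424 is not divisible by 4493; 4493 is unramified.
Euler's criterion: (-106)^2246 mod 4493 = 1. Thus (-106|4493) = 1.
(-106/4493) = 1, so 4493 splits.

p splits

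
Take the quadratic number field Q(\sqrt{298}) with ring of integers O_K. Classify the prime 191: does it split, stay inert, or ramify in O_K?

splits completely

298 mod 4 = 2, hence disc K = 4·298 = 1192 and O_K = ℤ[√298].
disc(K) = 1192 is not divisible by 191; 191 is unramified.
(298/191) = 107^95 mod 191 = 1, giving Legendre symbol 1.
(298/191) = 1, so 191 splits.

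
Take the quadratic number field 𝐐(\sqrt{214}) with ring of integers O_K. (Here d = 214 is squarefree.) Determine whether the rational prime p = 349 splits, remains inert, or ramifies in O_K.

Since 214 ≢ 1 mod 4, the ring of integers is ℤ[√214] with discriminant 4·214 = 856.
Since gcd(349, 856) = 1 the prime 349 does not ramify.
(214/349) = 214^174 mod 349 = 1, giving Legendre symbol 1.
d is a quadratic residue mod p, hence 349 splits in O_K.

split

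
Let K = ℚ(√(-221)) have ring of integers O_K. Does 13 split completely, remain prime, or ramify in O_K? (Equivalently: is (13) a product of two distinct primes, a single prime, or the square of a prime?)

d = -221 ≡ 3 (mod 4), so O_K = ℤ[√-221] and disc(K) = 4d = -884.
Ramification test: 13 | -884. The prime 13 ramifies in K.

p ramifies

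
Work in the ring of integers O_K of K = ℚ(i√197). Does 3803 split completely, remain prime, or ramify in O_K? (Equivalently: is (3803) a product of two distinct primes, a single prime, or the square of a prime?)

remains prime (inert)

d = -197 ≡ 3 (mod 4), so O_K = ℤ[√-197] and disc(K) = 4d = -788.
3803 ∤ -788, so 3803 is unramified.
Legendre symbol by Euler's criterion: (-197/3803) ≡ (-197)^1901 ≡ 3802 (mod 3803), i.e. (-197/3803) = -1.
(-197/3803) = -1, so 3803 is inert.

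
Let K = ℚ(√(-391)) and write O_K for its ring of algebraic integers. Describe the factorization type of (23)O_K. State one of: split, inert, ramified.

ramified

-391 mod 4 = 1, hence disc K = -391 and O_K = ℤ[(1+√-391)/2].
Ramification test: 23 | -391. The prime 23 ramifies in K.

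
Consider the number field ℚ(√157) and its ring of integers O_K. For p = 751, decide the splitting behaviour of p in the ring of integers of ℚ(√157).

inert — (751) stays prime in O_K

Since 157 ≡ 1 mod 4, the ring of integers is ℤ[(1+√157)/2] with discriminant 157.
751 ∤ 157, so 751 is unramified.
(157/751) = 157^375 mod 751 = 750, giving Legendre symbol -1.
d is a non-residue mod p, hence 751 remains inert in O_K.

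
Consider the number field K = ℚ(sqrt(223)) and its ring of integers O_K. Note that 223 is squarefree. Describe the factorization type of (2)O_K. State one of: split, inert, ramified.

d = 223 ≡ 3 (mod 4), so O_K = ℤ[√223] and disc(K) = 4d = 892.
2 divides disc(K) = 892, so 2 ramifies.

ramifies in O_K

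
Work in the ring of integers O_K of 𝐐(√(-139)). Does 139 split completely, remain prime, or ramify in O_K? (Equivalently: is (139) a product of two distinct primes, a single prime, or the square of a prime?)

139 is ramified

d = -139 ≡ 1 (mod 4), so O_K = ℤ[(1+√-139)/2] and disc(K) = d = -139.
Ramification test: 139 | -139. The prime 139 ramifies in K.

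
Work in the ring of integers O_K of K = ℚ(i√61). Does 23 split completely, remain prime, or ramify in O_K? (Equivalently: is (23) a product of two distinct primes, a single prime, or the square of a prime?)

d = -61 ≡ 3 (mod 4), so O_K = ℤ[√-61] and disc(K) = 4d = -244.
disc(K) = -244 is not divisible by 23; 23 is unramified.
Legendre symbol by Euler's criterion: (-61/23) ≡ (-61)^11 ≡ 1 (mod 23), i.e. (-61/23) = 1.
Legendre symbol 1 ⇒ 23 is split.

split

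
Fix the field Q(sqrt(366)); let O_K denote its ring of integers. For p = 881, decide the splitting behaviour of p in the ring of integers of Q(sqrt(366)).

366 mod 4 = 2, hence disc K = 4·366 = 1464 and O_K = ℤ[√366].
Since gcd(881, 1464) = 1 the prime 881 does not ramify.
(366/881) = 366^440 mod 881 = 880, giving Legendre symbol -1.
Legendre symbol -1 ⇒ 881 is inert.

inert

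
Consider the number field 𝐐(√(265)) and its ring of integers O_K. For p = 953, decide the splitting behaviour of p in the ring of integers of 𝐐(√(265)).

953 remains inert

Since 265 ≡ 1 mod 4, the ring of integers is ℤ[(1+√265)/2] with discriminant 265.
Since gcd(953, 265) = 1 the prime 953 does not ramify.
Compute (265/953) via Euler: 265^((953-1)/2) mod 953 = 952, so (265/953) = -1.
Legendre symbol -1 ⇒ 953 is inert.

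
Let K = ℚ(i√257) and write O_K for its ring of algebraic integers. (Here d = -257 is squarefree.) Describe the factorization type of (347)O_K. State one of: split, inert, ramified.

d = -257 ≡ 3 (mod 4), so O_K = ℤ[√-257] and disc(K) = 4d = -1028.
disc(K) = -1028 is not divisible by 347; 347 is unramified.
Euler's criterion: (-257)^173 mod 347 = 1. Thus (-257|347) = 1.
d is a quadratic residue mod p, hence 347 splits in O_K.

347 splits in O_K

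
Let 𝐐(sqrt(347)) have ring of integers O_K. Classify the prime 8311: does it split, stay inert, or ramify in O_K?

d = 347 ≡ 3 (mod 4), so O_K = ℤ[√347] and disc(K) = 4d = 1388.
disc(K) = 1388 is not divisible by 8311; 8311 is unramified.
Legendre symbol by Euler's criterion: (347/8311) ≡ 347^4155 ≡ 8310 (mod 8311), i.e. (347/8311) = -1.
(347/8311) = -1, so 8311 is inert.

inert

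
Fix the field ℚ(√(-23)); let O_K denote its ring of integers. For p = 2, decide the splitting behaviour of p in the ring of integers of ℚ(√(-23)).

p splits

d = -23 ≡ 1 (mod 4), so O_K = ℤ[(1+√-23)/2] and disc(K) = d = -23.
2 ∤ -23, so 2 is unramified.
For p = 2 with d ≡ 1 (mod 4): d mod 8 = 1, so 2 splits.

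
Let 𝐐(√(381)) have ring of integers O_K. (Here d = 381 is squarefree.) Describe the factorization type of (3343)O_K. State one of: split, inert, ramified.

3343 splits in O_K

d = 381 ≡ 1 (mod 4), so O_K = ℤ[(1+√381)/2] and disc(K) = d = 381.
disc(K) = 381 is not divisible by 3343; 3343 is unramified.
Legendre symbol by Euler's criterion: (381/3343) ≡ 381^1671 ≡ 1 (mod 3343), i.e. (381/3343) = 1.
d is a quadratic residue mod p, hence 3343 splits in O_K.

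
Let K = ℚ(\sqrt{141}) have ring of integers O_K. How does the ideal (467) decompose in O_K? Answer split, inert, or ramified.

467 splits in O_K

d = 141 ≡ 1 (mod 4), so O_K = ℤ[(1+√141)/2] and disc(K) = d = 141.
Since gcd(467, 141) = 1 the prime 467 does not ramify.
Legendre symbol by Euler's criterion: (141/467) ≡ 141^233 ≡ 1 (mod 467), i.e. (141/467) = 1.
(141/467) = 1, so 467 splits.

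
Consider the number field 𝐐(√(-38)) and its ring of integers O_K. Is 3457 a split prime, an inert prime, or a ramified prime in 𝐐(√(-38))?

p is inert

Since -38 ≢ 1 mod 4, the ring of integers is ℤ[√-38] with discriminant 4·(-38) = -152.
disc(K) = -152 is not divisible by 3457; 3457 is unramified.
Compute (-38/3457) via Euler: 3419^((3457-1)/2) mod 3457 = 3456, so (-38/3457) = -1.
d is a non-residue mod p, hence 3457 remains inert in O_K.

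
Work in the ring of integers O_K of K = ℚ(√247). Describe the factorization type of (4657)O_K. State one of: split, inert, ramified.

247 mod 4 = 3, hence disc K = 4·247 = 988 and O_K = ℤ[√247].
Since gcd(4657, 988) = 1 the prime 4657 does not ramify.
Legendre symbol by Euler's criterion: (247/4657) ≡ 247^2328 ≡ 4656 (mod 4657), i.e. (247/4657) = -1.
d is a non-residue mod p, hence 4657 remains inert in O_K.

inert — (4657) stays prime in O_K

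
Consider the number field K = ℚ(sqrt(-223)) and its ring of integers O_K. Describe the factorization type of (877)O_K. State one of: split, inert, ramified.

877 remains inert

Since -223 ≡ 1 mod 4, the ring of integers is ℤ[(1+√-223)/2] with discriminant -223.
Since gcd(877, -223) = 1 the prime 877 does not ramify.
Compute (-223/877) via Euler: 654^((877-1)/2) mod 877 = 876, so (-223/877) = -1.
d is a non-residue mod p, hence 877 remains inert in O_K.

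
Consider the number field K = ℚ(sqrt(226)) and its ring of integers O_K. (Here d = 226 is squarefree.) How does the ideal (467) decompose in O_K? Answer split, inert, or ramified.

d = 226 ≡ 2 (mod 4), so O_K = ℤ[√226] and disc(K) = 4d = 904.
disc(K) = 904 is not divisible by 467; 467 is unramified.
Legendre symbol by Euler's criterion: (226/467) ≡ 226^233 ≡ 466 (mod 467), i.e. (226/467) = -1.
(226/467) = -1, so 467 is inert.

p is inert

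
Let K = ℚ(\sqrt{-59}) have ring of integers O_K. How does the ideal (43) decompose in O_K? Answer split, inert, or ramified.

inert

Since -59 ≡ 1 mod 4, the ring of integers is ℤ[(1+√-59)/2] with discriminant -59.
disc(K) = -59 is not divisible by 43; 43 is unramified.
(-59/43) = 27^21 mod 43 = 42, giving Legendre symbol -1.
d is a non-residue mod p, hence 43 remains inert in O_K.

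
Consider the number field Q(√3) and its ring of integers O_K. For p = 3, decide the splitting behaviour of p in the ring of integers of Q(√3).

p ramifies

3 mod 4 = 3, hence disc K = 4·3 = 12 and O_K = ℤ[√3].
3 divides disc(K) = 12, so 3 ramifies.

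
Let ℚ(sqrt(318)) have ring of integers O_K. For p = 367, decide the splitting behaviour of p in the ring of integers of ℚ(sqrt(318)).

d = 318 ≡ 2 (mod 4), so O_K = ℤ[√318] and disc(K) = 4d = 1272.
367 ∤ 1272, so 367 is unramified.
(318/367) = 318^183 mod 367 = 366, giving Legendre symbol -1.
Legendre symbol -1 ⇒ 367 is inert.

inert — (367) stays prime in O_K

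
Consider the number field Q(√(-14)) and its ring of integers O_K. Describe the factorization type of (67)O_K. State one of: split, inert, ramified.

remains prime (inert)

d = -14 ≡ 2 (mod 4), so O_K = ℤ[√-14] and disc(K) = 4d = -56.
67 ∤ -56, so 67 is unramified.
(-14/67) = 53^33 mod 67 = 66, giving Legendre symbol -1.
(-14/67) = -1, so 67 is inert.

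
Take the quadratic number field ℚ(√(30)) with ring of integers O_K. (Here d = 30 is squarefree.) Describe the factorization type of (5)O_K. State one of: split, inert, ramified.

p ramifies

Since 30 ≢ 1 mod 4, the ring of integers is ℤ[√30] with discriminant 4·30 = 120.
5 divides disc(K) = 120, so 5 ramifies.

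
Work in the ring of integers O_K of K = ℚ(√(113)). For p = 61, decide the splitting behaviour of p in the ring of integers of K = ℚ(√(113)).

61 splits in O_K

113 mod 4 = 1, hence disc K = 113 and O_K = ℤ[(1+√113)/2].
Since gcd(61, 113) = 1 the prime 61 does not ramify.
Compute (113/61) via Euler: 52^((61-1)/2) mod 61 = 1, so (113/61) = 1.
d is a quadratic residue mod p, hence 61 splits in O_K.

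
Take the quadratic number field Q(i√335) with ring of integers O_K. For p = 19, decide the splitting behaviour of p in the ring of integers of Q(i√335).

p splits

d = -335 ≡ 1 (mod 4), so O_K = ℤ[(1+√-335)/2] and disc(K) = d = -335.
disc(K) = -335 is not divisible by 19; 19 is unramified.
Legendre symbol by Euler's criterion: (-335/19) ≡ (-335)^9 ≡ 1 (mod 19), i.e. (-335/19) = 1.
(-335/19) = 1, so 19 splits.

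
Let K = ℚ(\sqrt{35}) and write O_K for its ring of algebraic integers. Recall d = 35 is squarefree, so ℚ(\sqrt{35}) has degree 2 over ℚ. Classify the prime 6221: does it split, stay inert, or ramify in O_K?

Since 35 ≢ 1 mod 4, the ring of integers is ℤ[√35] with discriminant 4·35 = 140.
Since gcd(6221, 140) = 1 the prime 6221 does not ramify.
Compute (35/6221) via Euler: 35^((6221-1)/2) mod 6221 = 6220, so (35/6221) = -1.
(35/6221) = -1, so 6221 is inert.

inert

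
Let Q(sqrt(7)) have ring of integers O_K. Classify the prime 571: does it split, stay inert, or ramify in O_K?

571 remains inert

d = 7 ≡ 3 (mod 4), so O_K = ℤ[√7] and disc(K) = 4d = 28.
571 ∤ 28, so 571 is unramified.
Compute (7/571) via Euler: 7^((571-1)/2) mod 571 = 570, so (7/571) = -1.
Legendre symbol -1 ⇒ 571 is inert.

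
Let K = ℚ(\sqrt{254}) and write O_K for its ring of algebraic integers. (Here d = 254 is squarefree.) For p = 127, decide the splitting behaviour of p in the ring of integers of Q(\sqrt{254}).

ramified — (127) = 𝔭²

254 mod 4 = 2, hence disc K = 4·254 = 1016 and O_K = ℤ[√254].
disc(K) = 1016 = 127·8, so p = 127 is ramified.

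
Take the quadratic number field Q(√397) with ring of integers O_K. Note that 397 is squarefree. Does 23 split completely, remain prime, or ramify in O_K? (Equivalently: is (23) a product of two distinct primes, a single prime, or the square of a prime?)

23 splits in O_K

397 mod 4 = 1, hence disc K = 397 and O_K = ℤ[(1+√397)/2].
disc(K) = 397 is not divisible by 23; 23 is unramified.
Legendre symbol by Euler's criterion: (397/23) ≡ 397^11 ≡ 1 (mod 23), i.e. (397/23) = 1.
Legendre symbol 1 ⇒ 23 is split.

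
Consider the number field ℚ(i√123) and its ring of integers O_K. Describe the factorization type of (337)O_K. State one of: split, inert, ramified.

d = -123 ≡ 1 (mod 4), so O_K = ℤ[(1+√-123)/2] and disc(K) = d = -123.
disc(K) = -123 is not divisible by 337; 337 is unramified.
Euler's criterion: (-123)^168 mod 337 = 1. Thus (-123|337) = 1.
(-123/337) = 1, so 337 splits.

p splits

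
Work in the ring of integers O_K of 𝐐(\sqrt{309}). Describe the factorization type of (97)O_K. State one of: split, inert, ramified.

Since 309 ≡ 1 mod 4, the ring of integers is ℤ[(1+√309)/2] with discriminant 309.
disc(K) = 309 is not divisible by 97; 97 is unramified.
Euler's criterion: 309^48 mod 97 = 1. Thus (309|97) = 1.
Legendre symbol 1 ⇒ 97 is split.

97 splits in O_K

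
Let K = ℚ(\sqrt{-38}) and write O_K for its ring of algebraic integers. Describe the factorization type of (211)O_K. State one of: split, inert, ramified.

211 splits in O_K

-38 mod 4 = 2, hence disc K = 4·(-38) = -152 and O_K = ℤ[√-38].
211 ∤ -152, so 211 is unramified.
Compute (-38/211) via Euler: 173^((211-1)/2) mod 211 = 1, so (-38/211) = 1.
(-38/211) = 1, so 211 splits.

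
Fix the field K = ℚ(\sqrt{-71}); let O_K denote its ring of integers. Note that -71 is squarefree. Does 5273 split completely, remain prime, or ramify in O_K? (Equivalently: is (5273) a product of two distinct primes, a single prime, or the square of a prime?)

d = -71 ≡ 1 (mod 4), so O_K = ℤ[(1+√-71)/2] and disc(K) = d = -71.
5273 ∤ -71, so 5273 is unramified.
Legendre symbol by Euler's criterion: (-71/5273) ≡ (-71)^2636 ≡ 1 (mod 5273), i.e. (-71/5273) = 1.
Legendre symbol 1 ⇒ 5273 is split.

splits completely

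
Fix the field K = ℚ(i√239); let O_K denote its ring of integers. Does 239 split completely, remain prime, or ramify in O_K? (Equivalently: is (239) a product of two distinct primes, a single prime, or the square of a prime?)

-239 mod 4 = 1, hence disc K = -239 and O_K = ℤ[(1+√-239)/2].
Ramification test: 239 | -239. The prime 239 ramifies in K.

p ramifies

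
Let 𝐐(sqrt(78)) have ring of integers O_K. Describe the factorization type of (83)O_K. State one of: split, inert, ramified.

78 mod 4 = 2, hence disc K = 4·78 = 312 and O_K = ℤ[√78].
83 ∤ 312, so 83 is unramified.
Euler's criterion: 78^41 mod 83 = 1. Thus (78|83) = 1.
d is a quadratic residue mod p, hence 83 splits in O_K.

splits completely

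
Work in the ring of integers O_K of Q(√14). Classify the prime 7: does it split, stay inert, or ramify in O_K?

14 mod 4 = 2, hence disc K = 4·14 = 56 and O_K = ℤ[√14].
disc(K) = 56 = 7·8, so p = 7 is ramified.

ramified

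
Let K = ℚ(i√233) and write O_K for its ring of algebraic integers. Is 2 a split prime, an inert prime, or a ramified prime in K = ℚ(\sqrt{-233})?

-233 mod 4 = 3, hence disc K = 4·(-233) = -932 and O_K = ℤ[√-233].
2 divides disc(K) = -932, so 2 ramifies.

ramified — (2) = 𝔭²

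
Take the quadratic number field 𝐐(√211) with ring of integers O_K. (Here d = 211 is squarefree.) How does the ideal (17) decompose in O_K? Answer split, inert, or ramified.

17 remains inert

Since 211 ≢ 1 mod 4, the ring of integers is ℤ[√211] with discriminant 4·211 = 844.
disc(K) = 844 is not divisible by 17; 17 is unramified.
(211/17) = 7^8 mod 17 = 16, giving Legendre symbol -1.
Legendre symbol -1 ⇒ 17 is inert.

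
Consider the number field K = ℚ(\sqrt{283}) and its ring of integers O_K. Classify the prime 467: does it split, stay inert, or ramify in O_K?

467 splits in O_K

Since 283 ≢ 1 mod 4, the ring of integers is ℤ[√283] with discriminant 4·283 = 1132.
disc(K) = 1132 is not divisible by 467; 467 is unramified.
Euler's criterion: 283^233 mod 467 = 1. Thus (283|467) = 1.
(283/467) = 1, so 467 splits.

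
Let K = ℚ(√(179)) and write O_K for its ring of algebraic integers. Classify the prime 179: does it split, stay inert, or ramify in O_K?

179 is ramified

Since 179 ≢ 1 mod 4, the ring of integers is ℤ[√179] with discriminant 4·179 = 716.
179 divides disc(K) = 716, so 179 ramifies.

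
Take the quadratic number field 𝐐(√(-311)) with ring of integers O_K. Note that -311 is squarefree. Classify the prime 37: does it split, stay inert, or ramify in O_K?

Since -311 ≡ 1 mod 4, the ring of integers is ℤ[(1+√-311)/2] with discriminant -311.
37 ∤ -311, so 37 is unramified.
Legendre symbol by Euler's criterion: (-311/37) ≡ (-311)^18 ≡ 36 (mod 37), i.e. (-311/37) = -1.
(-311/37) = -1, so 37 is inert.

inert — (37) stays prime in O_K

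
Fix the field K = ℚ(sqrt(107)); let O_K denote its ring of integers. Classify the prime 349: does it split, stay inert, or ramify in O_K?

349 remains inert

107 mod 4 = 3, hence disc K = 4·107 = 428 and O_K = ℤ[√107].
349 ∤ 428, so 349 is unramified.
Legendre symbol by Euler's criterion: (107/349) ≡ 107^174 ≡ 348 (mod 349), i.e. (107/349) = -1.
d is a non-residue mod p, hence 349 remains inert in O_K.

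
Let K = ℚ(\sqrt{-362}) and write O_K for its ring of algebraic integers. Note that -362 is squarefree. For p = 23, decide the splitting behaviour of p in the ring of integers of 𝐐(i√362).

Since -362 ≢ 1 mod 4, the ring of integers is ℤ[√-362] with discriminant 4·(-362) = -1448.
23 ∤ -1448, so 23 is unramified.
Euler's criterion: (-362)^11 mod 23 = 1. Thus (-362|23) = 1.
d is a quadratic residue mod p, hence 23 splits in O_K.

split — (23) = 𝔭₁𝔭₂ with 𝔭₁ ≠ 𝔭₂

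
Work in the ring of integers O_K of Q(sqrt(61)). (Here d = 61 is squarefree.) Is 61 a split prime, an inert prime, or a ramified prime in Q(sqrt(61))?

61 mod 4 = 1, hence disc K = 61 and O_K = ℤ[(1+√61)/2].
Ramification test: 61 | 61. The prime 61 ramifies in K.

ramifies in O_K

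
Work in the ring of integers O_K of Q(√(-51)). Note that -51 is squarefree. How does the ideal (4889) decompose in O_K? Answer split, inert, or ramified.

-51 mod 4 = 1, hence disc K = -51 and O_K = ℤ[(1+√-51)/2].
disc(K) = -51 is not divisible by 4889; 4889 is unramified.
Compute (-51/4889) via Euler: 4838^((4889-1)/2) mod 4889 = 1, so (-51/4889) = 1.
d is a quadratic residue mod p, hence 4889 splits in O_K.

split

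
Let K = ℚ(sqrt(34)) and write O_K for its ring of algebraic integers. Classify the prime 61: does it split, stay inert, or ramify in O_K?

Since 34 ≢ 1 mod 4, the ring of integers is ℤ[√34] with discriminant 4·34 = 136.
disc(K) = 136 is not divisible by 61; 61 is unramified.
Legendre symbol by Euler's criterion: (34/61) ≡ 34^30 ≡ 1 (mod 61), i.e. (34/61) = 1.
d is a quadratic residue mod p, hence 61 splits in O_K.

p splits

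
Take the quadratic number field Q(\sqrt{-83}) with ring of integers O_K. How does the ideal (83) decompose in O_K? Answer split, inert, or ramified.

ramified — (83) = 𝔭²

d = -83 ≡ 1 (mod 4), so O_K = ℤ[(1+√-83)/2] and disc(K) = d = -83.
83 divides disc(K) = -83, so 83 ramifies.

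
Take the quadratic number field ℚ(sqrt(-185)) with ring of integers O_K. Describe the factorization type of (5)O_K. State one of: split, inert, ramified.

ramifies in O_K

-185 mod 4 = 3, hence disc K = 4·(-185) = -740 and O_K = ℤ[√-185].
Ramification test: 5 | -740. The prime 5 ramifies in K.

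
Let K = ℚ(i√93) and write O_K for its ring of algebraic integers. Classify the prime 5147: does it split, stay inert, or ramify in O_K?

splits completely

-93 mod 4 = 3, hence disc K = 4·(-93) = -372 and O_K = ℤ[√-93].
Since gcd(5147, -372) = 1 the prime 5147 does not ramify.
(-93/5147) = 5054^2573 mod 5147 = 1, giving Legendre symbol 1.
d is a quadratic residue mod p, hence 5147 splits in O_K.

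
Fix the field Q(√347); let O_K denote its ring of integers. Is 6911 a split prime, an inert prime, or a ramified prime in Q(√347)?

split

Since 347 ≢ 1 mod 4, the ring of integers is ℤ[√347] with discriminant 4·347 = 1388.
6911 ∤ 1388, so 6911 is unramified.
Legendre symbol by Euler's criterion: (347/6911) ≡ 347^3455 ≡ 1 (mod 6911), i.e. (347/6911) = 1.
(347/6911) = 1, so 6911 splits.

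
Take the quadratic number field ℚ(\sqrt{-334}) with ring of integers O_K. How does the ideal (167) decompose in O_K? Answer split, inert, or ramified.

167 is ramified

-334 mod 4 = 2, hence disc K = 4·(-334) = -1336 and O_K = ℤ[√-334].
167 divides disc(K) = -1336, so 167 ramifies.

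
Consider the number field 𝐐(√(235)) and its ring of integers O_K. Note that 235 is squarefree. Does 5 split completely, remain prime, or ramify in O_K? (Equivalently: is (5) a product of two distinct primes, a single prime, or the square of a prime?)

5 is ramified

d = 235 ≡ 3 (mod 4), so O_K = ℤ[√235] and disc(K) = 4d = 940.
disc(K) = 940 = 5·188, so p = 5 is ramified.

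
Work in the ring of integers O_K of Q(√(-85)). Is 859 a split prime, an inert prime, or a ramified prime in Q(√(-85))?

inert

Since -85 ≢ 1 mod 4, the ring of integers is ℤ[√-85] with discriminant 4·(-85) = -340.
Since gcd(859, -340) = 1 the prime 859 does not ramify.
Compute (-85/859) via Euler: 774^((859-1)/2) mod 859 = 858, so (-85/859) = -1.
d is a non-residue mod p, hence 859 remains inert in O_K.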